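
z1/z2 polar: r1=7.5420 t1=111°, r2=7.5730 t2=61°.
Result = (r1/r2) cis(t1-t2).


r = 7.5420 / 7.5730 = 0.9959
theta = 111° - 61° = 50° = 50° (mod 360)

0.9959 cis(50°)


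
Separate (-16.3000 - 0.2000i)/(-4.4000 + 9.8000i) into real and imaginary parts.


Multiply by conjugate: (-16.3000 - 0.2000i)(-4.4000 - 9.8000i) / ((-4.4)^2 + 9.8^2)
Numerator real = -16.3*(-4.4) - (0.2)*9.8 = 69.76
Numerator imag = -0.2*(-4.4) - (-16.3)*9.8 = 160.62
Denominator = 115.4
Re(z) = 69.76/115.4 = 0.6045
Im(z) = 160.62/115.4 = 1.3919

Re(z) = 0.6045, Im(z) = 1.3919


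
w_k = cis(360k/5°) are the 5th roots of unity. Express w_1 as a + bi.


Angle = 360*1/5 = 72°
a = cos(72°) = 0.3090
b = sin(72°) = 0.9511

0.3090 + 0.9511i


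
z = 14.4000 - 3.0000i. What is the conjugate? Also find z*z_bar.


z_bar = 14.4000 + 3.0000i
z*z_bar = 14.4^2 + (-3)^2 = 207.36 + 9 = 216.36

z_bar = 14.4000 + 3.0000i, z*z_bar = 216.36


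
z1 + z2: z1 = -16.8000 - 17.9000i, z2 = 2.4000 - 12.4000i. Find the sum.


Real: -16.8 + 2.4 = -14.4
Imag: -17.9 - 12.4 = -30.3

-14.4000 - 30.3000i


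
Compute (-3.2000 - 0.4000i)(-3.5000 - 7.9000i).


Real = -3.2*(-3.5) - (-0.4)*(-7.9) = 11.2 - 3.16 = 8.04
Imag = -3.2*(-7.9) - (3.5)*(-0.4) = 25.28 + 1.4 = 26.68

8.0400 + 26.6800i


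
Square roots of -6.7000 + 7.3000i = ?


|z| = sqrt(44.89+53.29) = 9.9086
sqrt((|z|+a)/2) = sqrt((9.9086+(-6.7))/2) = sqrt(1.6043) = 1.2666
sqrt((|z|-a)/2) = sqrt((9.9086-(-6.7))/2) = sqrt(8.3043) = 2.8817

±(1.2666 + 2.8817i) i.e. 1.2666 + 2.8817i and -1.2666 - 2.8817i


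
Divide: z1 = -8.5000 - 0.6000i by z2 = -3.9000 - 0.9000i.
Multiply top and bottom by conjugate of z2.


Conjugate of z2 = -3.9000 + 0.9000i
Numerator: (-8.5000 - 0.6000i)(-3.9000 + 0.9000i) = 33.6900 - 5.3100i
Denominator: (-3.9)^2 + (-0.9)^2 = 16.02
Result = (33.6900 - 5.3100i)/16.02

2.1030 - 0.3315i


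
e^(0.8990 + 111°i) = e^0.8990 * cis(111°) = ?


e^0.8990 = 2.4571
cos(111°) = -0.3584
sin(111°) = 0.9336
Real = 2.4571*(-0.3584) = -0.8806
Imag = 2.4571*0.9336 = 2.2939

-0.8806 + 2.2939i


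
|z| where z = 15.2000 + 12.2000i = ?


|z| = sqrt(15.2^2 + 12.2^2) = sqrt(231.04 + 148.84) = sqrt(379.88) = 19.4905

|z| = 19.4905


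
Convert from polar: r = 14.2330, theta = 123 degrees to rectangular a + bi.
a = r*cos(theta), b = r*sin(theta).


a = 14.2330*cos(123°) = 14.2330*(-0.544639) = -7.7518
b = 14.2330*sin(123°) = 14.2330*0.83867 = 11.9368

-7.7518 + 11.9368i


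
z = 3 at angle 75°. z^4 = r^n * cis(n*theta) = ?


r^4 = 3^4 = 81
n*theta = 4*75° = 300° = 300° (mod 360)
a = 81*cos(300°) = 40.5000
b = 81*sin(300°) = -70.1481

81 cis(300°) = 40.5000 - 70.1481i


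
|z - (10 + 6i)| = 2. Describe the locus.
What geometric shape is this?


|z - z0| = r is a circle with center z0 and radius r.
Center = (10, 6), radius = 2

Circle with center (10, 6) and radius 2


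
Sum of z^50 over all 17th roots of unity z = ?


The roots are w_k = w^k with w = e^(2*pi*i/17), and (w^k)^50 = (w^50)^k.
So S = 1 + u + u^2 + ... + u^(16) with u = w^50.
50 = 2*17 + 16, so 50 is not a multiple of 17: u = (w^17)^2 * w^16 = w^16 ≠ 1 (w is a primitive 17th root), while u^17 = (w^17)^50 = 1.
Geometric series: S = (1 - u^17)/(1 - u) = (1 - 1)/(1 - u) = 0

S = 0


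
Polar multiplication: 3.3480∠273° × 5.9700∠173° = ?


r = 3.3480 * 5.9700 = 19.9876
theta = 273° + 173° = 446° = 86° (mod 360)

19.9876 cis(86°)


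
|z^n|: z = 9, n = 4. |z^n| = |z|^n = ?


|z| = sqrt(81+0) = sqrt(81) = 9
|z^4| = |z|^4 = 9^4 = 6561

|z^4| = 6561


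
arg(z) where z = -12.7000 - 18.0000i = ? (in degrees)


Re = -12.7, Im = -18
arg = atan2(-18, -12.7) = -125.2051 degrees

arg(z) = -125.2051 degrees


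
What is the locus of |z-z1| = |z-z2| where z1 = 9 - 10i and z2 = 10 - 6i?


Equal distances means the locus is the perpendicular bisector of z1 and z2.
Midpoint = ((9+10)/2, (-10+(-6))/2) = (9.5000, -8.0000)

Perpendicular bisector through (9.5000, -8.0000)


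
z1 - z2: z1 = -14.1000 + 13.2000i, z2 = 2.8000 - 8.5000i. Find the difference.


Real: -14.1 - 2.8 = -16.9
Imag: 13.2 + 8.5 = 21.7

-16.9000 + 21.7000i


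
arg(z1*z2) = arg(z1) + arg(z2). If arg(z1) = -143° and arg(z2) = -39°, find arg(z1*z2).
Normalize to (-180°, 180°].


arg(z1*z2) = -143° - 39° = -182°
Normalized to (-180°, 180°]: 178°

178°


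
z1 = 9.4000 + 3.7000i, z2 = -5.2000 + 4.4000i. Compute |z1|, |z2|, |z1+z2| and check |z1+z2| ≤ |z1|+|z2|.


|z1| = sqrt(9.4^2 + 3.7^2) = sqrt(102.05) = 10.1020
|z2| = sqrt((-5.2)^2 + 4.4^2) = sqrt(46.4) = 6.8118
z1+z2 = 4.2000 + 8.1000i
|z1+z2| = sqrt(83.25) = 9.1241
|z1|+|z2| = 10.1020 + 6.8118 = 16.9138

|z1+z2| = 9.1241 ≤ |z1|+|z2| = 16.9138 (verified)


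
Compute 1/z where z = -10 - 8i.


|z|^2 = 100+64 = 164
1/z = (-10 + 8i)/164

1/z = -0.0610 + 0.0488i


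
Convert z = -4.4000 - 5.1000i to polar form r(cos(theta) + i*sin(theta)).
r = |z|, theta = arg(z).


r = sqrt(19.36+26.01) = sqrt(45.37) = 6.7357
theta = atan2(-5.1, -4.4) = -130.7858 degrees

r = 6.7357, theta = -130.7858 degrees


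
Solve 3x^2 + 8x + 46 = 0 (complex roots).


disc = 8^2 - 4*3*46 = 64 - 552 = -488
sqrt(|disc|) = sqrt(488) = 22.0907
Real part = -8/(2*3) = -1.3333
Imag part = 22.0907/(2*3) = 3.6818

-1.3333 ± 3.6818i


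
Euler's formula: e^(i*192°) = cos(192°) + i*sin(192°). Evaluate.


cos(192°) = -0.9781
sin(192°) = -0.2079

e^(i*192°) = -0.9781 - 0.2079i


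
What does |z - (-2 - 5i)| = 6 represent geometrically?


|z - z0| = r is a circle with center z0 and radius r.
Center = (-2, -5), radius = 6

Circle with center (-2, -5) and radius 6


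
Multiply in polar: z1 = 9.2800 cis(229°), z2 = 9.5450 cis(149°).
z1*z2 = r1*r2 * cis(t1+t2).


r = 9.2800 * 9.5450 = 88.5776
theta = 229° + 149° = 378° = 18° (mod 360)

88.5776 cis(18°)


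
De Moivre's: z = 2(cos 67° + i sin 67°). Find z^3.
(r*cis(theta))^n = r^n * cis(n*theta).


r^3 = 2^3 = 8
n*theta = 3*67° = 201° = 201° (mod 360)
a = 8*cos(201°) = -7.4686
b = 8*sin(201°) = -2.8669

8 cis(201°) = -7.4686 - 2.8669i


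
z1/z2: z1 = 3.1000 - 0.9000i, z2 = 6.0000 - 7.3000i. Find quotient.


Conjugate of z2 = 6.0000 + 7.3000i
Numerator: (3.1000 - 0.9000i)(6.0000 + 7.3000i) = 25.1700 + 17.2300i
Denominator: 6^2 + (-7.3)^2 = 89.29
Result = (25.1700 + 17.2300i)/89.29

0.2819 + 0.1930i


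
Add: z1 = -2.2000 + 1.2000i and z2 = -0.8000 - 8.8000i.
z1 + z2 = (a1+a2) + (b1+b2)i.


Real: -2.2 - 0.8 = -3
Imag: 1.2 - 8.8 = -7.6

-3.0000 - 7.6000i


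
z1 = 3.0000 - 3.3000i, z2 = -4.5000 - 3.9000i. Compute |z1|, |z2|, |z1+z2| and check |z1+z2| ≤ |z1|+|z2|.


|z1| = sqrt(3^2 + (-3.3)^2) = sqrt(19.89) = 4.4598
|z2| = sqrt((-4.5)^2 + (-3.9)^2) = sqrt(35.46) = 5.9548
z1+z2 = -1.5000 - 7.2000i
|z1+z2| = sqrt(54.09) = 7.3546
|z1|+|z2| = 4.4598 + 5.9548 = 10.4146

|z1+z2| = 7.3546 ≤ |z1|+|z2| = 10.4146 (verified)


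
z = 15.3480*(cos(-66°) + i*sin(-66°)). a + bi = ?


a = 15.3480*cos(-66°) = 15.3480*0.40674 = 6.2426
b = 15.3480*sin(-66°) = 15.3480*(-0.913545) = -14.0211

6.2426 - 14.0211i


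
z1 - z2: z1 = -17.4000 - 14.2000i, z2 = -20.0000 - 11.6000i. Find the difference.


Real: -17.4 + 20 = 2.6
Imag: -14.2 + 11.6 = -2.6

2.6000 - 2.6000i


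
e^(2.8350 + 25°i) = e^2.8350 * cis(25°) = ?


e^2.8350 = 17.0304
cos(25°) = 0.90631
sin(25°) = 0.42262
Real = 17.0304*0.90631 = 15.4348
Imag = 17.0304*0.42262 = 7.1974

15.4348 + 7.1974i


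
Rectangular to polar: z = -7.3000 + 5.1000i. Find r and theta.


r = sqrt(53.29+26.01) = sqrt(79.3) = 8.9051
theta = atan2(5.1, -7.3) = 145.0607 degrees

r = 8.9051, theta = 145.0607 degrees


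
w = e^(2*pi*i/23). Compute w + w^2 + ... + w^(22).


With w = e^(2*pi*i/23), all 23 of the 23th roots of unity w^0 = 1, w, ..., w^(22) sum to 0: 1 + w + ... + w^(22) = (1 - w^23)/(1 - w) = 0 since w^23 = 1, w ≠ 1.
Removing the root 1: w + w^2 + ... + w^(22) = 0 - 1 = -1

Sum = -1


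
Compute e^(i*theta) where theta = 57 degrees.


cos(57°) = 0.5446
sin(57°) = 0.8387

e^(i*57°) = 0.5446 + 0.8387i


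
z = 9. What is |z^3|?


|z| = sqrt(81+0) = sqrt(81) = 9
|z^3| = |z|^3 = 9^3 = 729

|z^3| = 729


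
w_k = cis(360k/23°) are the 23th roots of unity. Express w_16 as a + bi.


Angle = 360*16/23 = 250.4348°
a = cos(250.4348°) = -0.3349
b = sin(250.4348°) = -0.9423

-0.3349 - 0.9423i


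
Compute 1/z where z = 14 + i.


|z|^2 = 196+1 = 197
1/z = (14 - 1i)/197

1/z = 0.0711 - 0.0051i


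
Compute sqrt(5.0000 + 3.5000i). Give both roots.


|z| = sqrt(25+12.25) = 6.1033
sqrt((|z|+a)/2) = sqrt((6.1033+5)/2) = sqrt(5.5516) = 2.3562
sqrt((|z|-a)/2) = sqrt((6.1033-5)/2) = sqrt(0.5516) = 0.7427

±(2.3562 + 0.7427i) i.e. 2.3562 + 0.7427i and -2.3562 - 0.7427i


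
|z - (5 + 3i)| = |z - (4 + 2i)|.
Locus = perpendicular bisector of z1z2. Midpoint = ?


Equal distances means the locus is the perpendicular bisector of z1 and z2.
Midpoint = ((5+4)/2, (3+2)/2) = (4.5000, 2.5000)

Perpendicular bisector through (4.5000, 2.5000)


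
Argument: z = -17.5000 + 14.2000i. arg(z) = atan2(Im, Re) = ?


Re = -17.5, Im = 14.2
arg = atan2(14.2, -17.5) = 140.9431 degrees

arg(z) = 140.9431 degrees


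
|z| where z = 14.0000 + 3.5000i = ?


|z| = sqrt(14^2 + 3.5^2) = sqrt(196 + 12.25) = sqrt(208.25) = 14.4309

|z| = 14.4309


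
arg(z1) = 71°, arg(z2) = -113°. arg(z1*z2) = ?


arg(z1*z2) = 71° - 113° = -42°
Normalized to (-180°, 180°]: -42°

-42°


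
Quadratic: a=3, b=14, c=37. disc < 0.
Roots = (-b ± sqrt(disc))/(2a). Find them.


disc = 14^2 - 4*3*37 = 196 - 444 = -248
sqrt(|disc|) = sqrt(248) = 15.7480
Real part = -14/(2*3) = -2.3333
Imag part = 15.7480/(2*3) = 2.6247

-2.3333 ± 2.6247i


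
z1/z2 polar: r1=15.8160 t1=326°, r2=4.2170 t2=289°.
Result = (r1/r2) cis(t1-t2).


r = 15.8160 / 4.2170 = 3.7505
theta = 326° - 289° = 37° = 37° (mod 360)

3.7505 cis(37°)


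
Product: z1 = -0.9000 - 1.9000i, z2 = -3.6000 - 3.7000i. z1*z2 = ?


Real = -0.9*(-3.6) - (-1.9)*(-3.7) = 3.24 - 7.03 = -3.79
Imag = -0.9*(-3.7) - (3.6)*(-1.9) = 3.33 + 6.84 = 10.17

-3.7900 + 10.1700i


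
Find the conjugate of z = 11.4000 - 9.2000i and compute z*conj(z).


z_bar = 11.4000 + 9.2000i
z*z_bar = 11.4^2 + (-9.2)^2 = 129.96 + 84.64 = 214.6

z_bar = 11.4000 + 9.2000i, z*z_bar = 214.6


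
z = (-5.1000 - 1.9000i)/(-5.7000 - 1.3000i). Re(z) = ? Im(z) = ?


Multiply by conjugate: (-5.1000 - 1.9000i)(-5.7000 + 1.3000i) / ((-5.7)^2 + (-1.3)^2)
Numerator real = -5.1*(-5.7) - (1.9)*(-1.3) = 31.54
Numerator imag = -1.9*(-5.7) - (-5.1)*(-1.3) = 4.2
Denominator = 34.18
Re(z) = 31.54/34.18 = 0.9228
Im(z) = 4.2/34.18 = 0.1229

Re(z) = 0.9228, Im(z) = 0.1229


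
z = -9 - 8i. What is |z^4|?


|z| = sqrt(81+64) = sqrt(145) = 12.0416
|z^4| = |z|^4 = (sqrt(145))^4 = 145^2 = 21025

|z^4| = 21025


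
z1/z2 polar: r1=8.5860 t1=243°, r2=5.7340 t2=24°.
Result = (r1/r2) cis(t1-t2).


r = 8.5860 / 5.7340 = 1.4974
theta = 243° - 24° = 219° = 219° (mod 360)

1.4974 cis(219°)


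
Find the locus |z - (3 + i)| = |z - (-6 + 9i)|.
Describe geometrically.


Equal distances means the locus is the perpendicular bisector of z1 and z2.
Midpoint = ((3+(-6))/2, (1+9)/2) = (-1.5000, 5.0000)

Perpendicular bisector through (-1.5000, 5.0000)


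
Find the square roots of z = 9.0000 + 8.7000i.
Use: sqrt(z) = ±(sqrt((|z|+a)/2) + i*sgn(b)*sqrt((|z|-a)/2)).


|z| = sqrt(81+75.69) = 12.5176
sqrt((|z|+a)/2) = sqrt((12.5176+9)/2) = sqrt(10.7588) = 3.2801
sqrt((|z|-a)/2) = sqrt((12.5176-9)/2) = sqrt(1.7588) = 1.3262

±(3.2801 + 1.3262i) i.e. 3.2801 + 1.3262i and -3.2801 - 1.3262i


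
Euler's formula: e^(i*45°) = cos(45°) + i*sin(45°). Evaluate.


cos(45°) = 0.7071
sin(45°) = 0.7071

e^(i*45°) = 0.7071 + 0.7071i


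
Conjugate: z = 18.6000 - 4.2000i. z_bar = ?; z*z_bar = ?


z_bar = 18.6000 + 4.2000i
z*z_bar = 18.6^2 + (-4.2)^2 = 345.96 + 17.64 = 363.6

z_bar = 18.6000 + 4.2000i, z*z_bar = 363.6


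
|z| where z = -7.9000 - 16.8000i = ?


|z| = sqrt((-7.9)^2 + (-16.8)^2) = sqrt(62.41 + 282.24) = sqrt(344.65) = 18.5648

|z| = 18.5648


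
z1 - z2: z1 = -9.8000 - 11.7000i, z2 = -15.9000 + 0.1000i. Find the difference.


Real: -9.8 + 15.9 = 6.1
Imag: -11.7 - 0.1 = -11.8

6.1000 - 11.8000i


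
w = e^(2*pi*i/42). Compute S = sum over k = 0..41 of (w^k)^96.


The roots are w_k = w^k with w = e^(2*pi*i/42), and (w^k)^96 = (w^96)^k.
So S = 1 + u + u^2 + ... + u^(41) with u = w^96.
96 = 2*42 + 12, so 96 is not a multiple of 42: u = (w^42)^2 * w^12 = w^12 ≠ 1 (w is a primitive 42th root), while u^42 = (w^42)^96 = 1.
Geometric series: S = (1 - u^42)/(1 - u) = (1 - 1)/(1 - u) = 0

S = 0


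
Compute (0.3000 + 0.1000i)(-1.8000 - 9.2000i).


Real = 0.3*(-1.8) - 0.1*(-9.2) = -0.54 - (-0.92) = 0.38
Imag = 0.3*(-9.2) - (1.8)*0.1 = -2.76 - (0.18) = -2.94

0.3800 - 2.9400i


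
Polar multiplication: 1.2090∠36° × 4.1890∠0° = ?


r = 1.2090 * 4.1890 = 5.0645
theta = 36° + 0° = 36° = 36° (mod 360)

5.0645 cis(36°)


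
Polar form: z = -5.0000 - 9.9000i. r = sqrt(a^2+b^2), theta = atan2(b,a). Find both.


r = sqrt(25+98.01) = sqrt(123.01) = 11.0910
theta = atan2(-9.9, -5) = -116.7961 degrees

r = 11.0910, theta = -116.7961 degrees


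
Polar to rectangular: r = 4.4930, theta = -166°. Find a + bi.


a = 4.4930*cos(-166°) = 4.4930*(-0.970296) = -4.3595
b = 4.4930*sin(-166°) = 4.4930*(-0.241922) = -1.0870

-4.3595 - 1.0870i


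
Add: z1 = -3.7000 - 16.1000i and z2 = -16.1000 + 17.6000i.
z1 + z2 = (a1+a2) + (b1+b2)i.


Real: -3.7 - 16.1 = -19.8
Imag: -16.1 + 17.6 = 1.5

-19.8000 + 1.5000i


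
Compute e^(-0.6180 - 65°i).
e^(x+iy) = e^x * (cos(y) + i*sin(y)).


e^-0.6180 = 0.5390
cos(-65°) = 0.4226
sin(-65°) = -0.9063
Real = 0.5390*0.4226 = 0.2278
Imag = 0.5390*(-0.9063) = -0.4885

0.2278 - 0.4885i


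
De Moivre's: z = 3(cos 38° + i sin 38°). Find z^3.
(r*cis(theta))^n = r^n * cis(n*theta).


r^3 = 3^3 = 27
n*theta = 3*38° = 114° = 114° (mod 360)
a = 27*cos(114°) = -10.9819
b = 27*sin(114°) = 24.6657

27 cis(114°) = -10.9819 + 24.6657i


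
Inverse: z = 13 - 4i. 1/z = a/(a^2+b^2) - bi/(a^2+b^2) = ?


|z|^2 = 169+16 = 185
1/z = (13 + 4i)/185

1/z = 0.0703 + 0.0216i


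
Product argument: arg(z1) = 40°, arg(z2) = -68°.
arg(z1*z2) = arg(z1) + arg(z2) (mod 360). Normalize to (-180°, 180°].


arg(z1*z2) = 40° - 68° = -28°
Normalized to (-180°, 180°]: -28°

-28°


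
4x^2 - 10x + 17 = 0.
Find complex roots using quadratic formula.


disc = (-10)^2 - 4*4*17 = 100 - 272 = -172
sqrt(|disc|) = sqrt(172) = 13.1149
Real part = 10/(2*4) = 1.2500
Imag part = 13.1149/(2*4) = 1.6394

1.2500 ± 1.6394i


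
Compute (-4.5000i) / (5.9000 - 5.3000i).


Conjugate of z2 = 5.9000 + 5.3000i
Numerator: (-4.5000i)(5.9000 + 5.3000i) = 23.8500 - 26.5500i
Denominator: 5.9^2 + (-5.3)^2 = 62.9
Result = (23.8500 - 26.5500i)/62.9

0.3792 - 0.4221i


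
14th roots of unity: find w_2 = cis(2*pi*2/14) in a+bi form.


Angle = 360*2/14 = 51.4286°
a = cos(51.4286°) = 0.6235
b = sin(51.4286°) = 0.7818

0.6235 + 0.7818i


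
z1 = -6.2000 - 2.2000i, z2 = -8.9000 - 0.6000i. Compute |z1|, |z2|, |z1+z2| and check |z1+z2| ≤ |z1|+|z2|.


|z1| = sqrt((-6.2)^2 + (-2.2)^2) = sqrt(43.28) = 6.5788
|z2| = sqrt((-8.9)^2 + (-0.6)^2) = sqrt(79.57) = 8.9202
z1+z2 = -15.1000 - 2.8000i
|z1+z2| = sqrt(235.85) = 15.3574
|z1|+|z2| = 6.5788 + 8.9202 = 15.4990

|z1+z2| = 15.3574 ≤ |z1|+|z2| = 15.4990 (verified)


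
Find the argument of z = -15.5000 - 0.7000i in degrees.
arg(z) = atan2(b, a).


Re = -15.5, Im = -0.7
arg = atan2(-0.7, -15.5) = -177.4142 degrees

arg(z) = -177.4142 degrees


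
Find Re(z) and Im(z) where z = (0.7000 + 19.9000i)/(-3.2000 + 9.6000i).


Multiply by conjugate: (0.7000 + 19.9000i)(-3.2000 - 9.6000i) / ((-3.2)^2 + 9.6^2)
Numerator real = 0.7*(-3.2) + 19.9*9.6 = 188.8
Numerator imag = 19.9*(-3.2) - 0.7*9.6 = -70.4
Denominator = 102.4
Re(z) = 188.8/102.4 = 1.8437
Im(z) = -70.4/102.4 = -0.6875

Re(z) = 1.8437, Im(z) = -0.6875


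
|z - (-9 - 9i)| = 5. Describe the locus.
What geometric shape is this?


|z - z0| = r is a circle with center z0 and radius r.
Center = (-9, -9), radius = 5

Circle with center (-9, -9) and radius 5


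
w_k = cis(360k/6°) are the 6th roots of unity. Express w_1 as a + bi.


Angle = 360*1/6 = 60°
a = cos(60°) = 0.5000
b = sin(60°) = 0.8660

0.5000 + 0.8660i


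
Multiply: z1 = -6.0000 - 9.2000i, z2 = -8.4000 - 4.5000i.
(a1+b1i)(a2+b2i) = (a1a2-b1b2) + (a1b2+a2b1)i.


Real = -6*(-8.4) - (-9.2)*(-4.5) = 50.4 - 41.4 = 9
Imag = -6*(-4.5) - (8.4)*(-9.2) = 27 + 77.28 = 104.28

9.0000 + 104.2800i


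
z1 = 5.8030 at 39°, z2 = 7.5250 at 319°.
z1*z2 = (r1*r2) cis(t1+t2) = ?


r = 5.8030 * 7.5250 = 43.6676
theta = 39° + 319° = 358° = 358° (mod 360)

43.6676 cis(358°)


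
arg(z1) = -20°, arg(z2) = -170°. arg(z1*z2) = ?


arg(z1*z2) = -20° - 170° = -190°
Normalized to (-180°, 180°]: 170°

170°


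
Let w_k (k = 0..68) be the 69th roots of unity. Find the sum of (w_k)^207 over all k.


The roots are w_k = w^k with w = e^(2*pi*i/69), and (w^k)^207 = (w^207)^k.
So S = 1 + u + u^2 + ... + u^(68) with u = w^207.
207 = 3*69 + 0, so 207 is a multiple of 69 and u = (w^69)^3 = 1.
Every one of the 69 terms equals 1: S = 69

S = 69


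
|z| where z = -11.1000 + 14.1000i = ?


|z| = sqrt((-11.1)^2 + 14.1^2) = sqrt(123.21 + 198.81) = sqrt(322.02) = 17.9449

|z| = 17.9449


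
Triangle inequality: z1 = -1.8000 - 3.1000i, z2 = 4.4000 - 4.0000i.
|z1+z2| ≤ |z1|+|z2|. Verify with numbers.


|z1| = sqrt((-1.8)^2 + (-3.1)^2) = sqrt(12.85) = 3.5847
|z2| = sqrt(4.4^2 + (-4)^2) = sqrt(35.36) = 5.9464
z1+z2 = 2.6000 - 7.1000i
|z1+z2| = sqrt(57.17) = 7.5611
|z1|+|z2| = 3.5847 + 5.9464 = 9.5311

|z1+z2| = 7.5611 ≤ |z1|+|z2| = 9.5311 (verified)


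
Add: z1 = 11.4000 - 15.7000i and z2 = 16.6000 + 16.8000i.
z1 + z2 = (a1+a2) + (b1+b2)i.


Real: 11.4 + 16.6 = 28
Imag: -15.7 + 16.8 = 1.1

28.0000 + 1.1000i


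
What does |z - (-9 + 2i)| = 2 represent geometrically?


|z - z0| = r is a circle with center z0 and radius r.
Center = (-9, 2), radius = 2

Circle with center (-9, 2) and radius 2


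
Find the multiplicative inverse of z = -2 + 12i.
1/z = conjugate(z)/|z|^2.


|z|^2 = 4+144 = 148
1/z = (-2 - 12i)/148

1/z = -0.0135 - 0.0811i


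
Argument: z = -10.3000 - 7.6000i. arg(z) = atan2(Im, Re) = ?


Re = -10.3, Im = -7.6
arg = atan2(-7.6, -10.3) = -143.5777 degrees

arg(z) = -143.5777 degrees


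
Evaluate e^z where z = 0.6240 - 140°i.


e^0.6240 = 1.8664
cos(-140°) = -0.766
sin(-140°) = -0.6428
Real = 1.8664*(-0.766) = -1.4297
Imag = 1.8664*(-0.6428) = -1.1997

-1.4297 - 1.1997i


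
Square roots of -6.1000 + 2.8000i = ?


|z| = sqrt(37.21+7.84) = 6.7119
sqrt((|z|+a)/2) = sqrt((6.7119+(-6.1))/2) = sqrt(0.3060) = 0.5531
sqrt((|z|-a)/2) = sqrt((6.7119-(-6.1))/2) = sqrt(6.4060) = 2.5310

±(0.5531 + 2.5310i) i.e. 0.5531 + 2.5310i and -0.5531 - 2.5310i


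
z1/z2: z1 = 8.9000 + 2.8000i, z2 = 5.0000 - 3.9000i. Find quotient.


Conjugate of z2 = 5.0000 + 3.9000i
Numerator: (8.9000 + 2.8000i)(5.0000 + 3.9000i) = 33.5800 + 48.7100i
Denominator: 5^2 + (-3.9)^2 = 40.21
Result = (33.5800 + 48.7100i)/40.21

0.8351 + 1.2114i


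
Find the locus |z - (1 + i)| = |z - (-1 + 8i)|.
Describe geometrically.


Equal distances means the locus is the perpendicular bisector of z1 and z2.
Midpoint = ((1+(-1))/2, (1+8)/2) = (0, 4.5000)

Perpendicular bisector through (0, 4.5000)


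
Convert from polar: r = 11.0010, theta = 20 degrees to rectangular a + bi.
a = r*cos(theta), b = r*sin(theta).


a = 11.0010*cos(20°) = 11.0010*0.9397 = 10.3376
b = 11.0010*sin(20°) = 11.0010*0.34202 = 3.7626

10.3376 + 3.7626i


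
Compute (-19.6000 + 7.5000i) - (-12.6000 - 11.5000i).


Real: -19.6 + 12.6 = -7
Imag: 7.5 + 11.5 = 19

-7.0000 + 19.0000i


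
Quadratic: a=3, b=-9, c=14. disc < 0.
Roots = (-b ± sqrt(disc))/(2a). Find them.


disc = (-9)^2 - 4*3*14 = 81 - 168 = -87
sqrt(|disc|) = sqrt(87) = 9.3274
Real part = 9/(2*3) = 1.5000
Imag part = 9.3274/(2*3) = 1.5546

1.5000 ± 1.5546i


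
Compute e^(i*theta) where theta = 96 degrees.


cos(96°) = -0.1045
sin(96°) = 0.9945

e^(i*96°) = -0.1045 + 0.9945i


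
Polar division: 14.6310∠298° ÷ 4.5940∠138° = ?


r = 14.6310 / 4.5940 = 3.1848
theta = 298° - 138° = 160° = 160° (mod 360)

3.1848 cis(160°)


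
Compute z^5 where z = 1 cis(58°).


r^5 = 1^5 = 1
n*theta = 5*58° = 290° = 290° (mod 360)
a = 1*cos(290°) = 0.3420
b = 1*sin(290°) = -0.9397

1 cis(290°) = 0.3420 - 0.9397i


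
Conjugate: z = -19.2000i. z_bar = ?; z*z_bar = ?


z_bar = 19.2000i
z*z_bar = 0^2 + (-19.2)^2 = 0 + 368.64 = 368.64

z_bar = 19.2000i, z*z_bar = 368.64


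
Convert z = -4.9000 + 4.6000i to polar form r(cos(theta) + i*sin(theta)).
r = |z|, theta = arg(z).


r = sqrt(24.01+21.16) = sqrt(45.17) = 6.7209
theta = atan2(4.6, -4.9) = 136.8087 degrees

r = 6.7209, theta = 136.8087 degrees


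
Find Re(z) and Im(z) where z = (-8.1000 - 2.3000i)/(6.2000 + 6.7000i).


Multiply by conjugate: (-8.1000 - 2.3000i)(6.2000 - 6.7000i) / (6.2^2 + 6.7^2)
Numerator real = -8.1*6.2 - (2.3)*6.7 = -65.63
Numerator imag = -2.3*6.2 - (-8.1)*6.7 = 40.01
Denominator = 83.33
Re(z) = -65.63/83.33 = -0.7876
Im(z) = 40.01/83.33 = 0.4801

Re(z) = -0.7876, Im(z) = 0.4801


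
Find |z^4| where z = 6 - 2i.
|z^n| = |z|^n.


|z| = sqrt(36+4) = sqrt(40) = 6.3246
|z^4| = |z|^4 = (sqrt(40))^4 = 40^2 = 1600

|z^4| = 1600


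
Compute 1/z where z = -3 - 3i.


|z|^2 = 9+9 = 18
1/z = (-3 + 3i)/18

1/z = -0.1667 + 0.1667i


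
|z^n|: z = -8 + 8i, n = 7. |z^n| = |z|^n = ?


|z| = sqrt(64+64) = sqrt(128) = 11.3137
|z^7| = |z|^7 = (sqrt(128))^7 = 128^3 * sqrt(128) = 2097152*sqrt(128)

|z^7| = 2097152*sqrt(128) ≈ 23726566.4061


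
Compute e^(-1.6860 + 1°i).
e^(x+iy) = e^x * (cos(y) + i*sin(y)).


e^-1.6860 = 0.18526
cos(1°) = 0.9998
sin(1°) = 0.0175
Real = 0.18526*0.9998 = 0.1852
Imag = 0.18526*0.0175 = 0.0032

0.1852 + 0.0032i


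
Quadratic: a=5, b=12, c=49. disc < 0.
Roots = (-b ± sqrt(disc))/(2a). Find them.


disc = 12^2 - 4*5*49 = 144 - 980 = -836
sqrt(|disc|) = sqrt(836) = 28.9137
Real part = -12/(2*5) = -1.2000
Imag part = 28.9137/(2*5) = 2.8914

-1.2000 ± 2.8914i


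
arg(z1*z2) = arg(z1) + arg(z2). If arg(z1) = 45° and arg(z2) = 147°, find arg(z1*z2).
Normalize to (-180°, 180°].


arg(z1*z2) = 45° + 147° = 192°
Normalized to (-180°, 180°]: -168°

-168°


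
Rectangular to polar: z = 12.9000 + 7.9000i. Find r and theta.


r = sqrt(166.41+62.41) = sqrt(228.82) = 15.1268
theta = atan2(7.9, 12.9) = 31.4834 degrees

r = 15.1268, theta = 31.4834 degrees


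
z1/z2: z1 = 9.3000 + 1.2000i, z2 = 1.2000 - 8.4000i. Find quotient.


Conjugate of z2 = 1.2000 + 8.4000i
Numerator: (9.3000 + 1.2000i)(1.2000 + 8.4000i) = 1.0800 + 79.5600i
Denominator: 1.2^2 + (-8.4)^2 = 72
Result = (1.0800 + 79.5600i)/72

0.0150 + 1.1050i


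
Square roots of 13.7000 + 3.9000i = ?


|z| = sqrt(187.69+15.21) = 14.2443
sqrt((|z|+a)/2) = sqrt((14.2443+13.7)/2) = sqrt(13.9721) = 3.7379
sqrt((|z|-a)/2) = sqrt((14.2443-13.7)/2) = sqrt(0.2721) = 0.5217

±(3.7379 + 0.5217i) i.e. 3.7379 + 0.5217i and -3.7379 - 0.5217i


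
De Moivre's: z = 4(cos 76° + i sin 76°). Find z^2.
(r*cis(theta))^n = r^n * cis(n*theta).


r^2 = 4^2 = 16
n*theta = 2*76° = 152° = 152° (mod 360)
a = 16*cos(152°) = -14.1272
b = 16*sin(152°) = 7.5115

16 cis(152°) = -14.1272 + 7.5115i


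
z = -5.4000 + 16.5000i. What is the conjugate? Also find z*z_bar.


z_bar = -5.4000 - 16.5000i
z*z_bar = (-5.4)^2 + 16.5^2 = 29.16 + 272.25 = 301.41

z_bar = -5.4000 - 16.5000i, z*z_bar = 301.41


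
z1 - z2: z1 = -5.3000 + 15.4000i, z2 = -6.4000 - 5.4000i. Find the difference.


Real: -5.3 + 6.4 = 1.1
Imag: 15.4 + 5.4 = 20.8

1.1000 + 20.8000i


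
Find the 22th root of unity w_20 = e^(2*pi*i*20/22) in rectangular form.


Angle = 360*20/22 = 327.2727°
a = cos(327.2727°) = 0.8413
b = sin(327.2727°) = -0.5406

0.8413 - 0.5406i


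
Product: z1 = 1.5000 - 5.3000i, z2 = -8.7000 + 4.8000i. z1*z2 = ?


Real = 1.5*(-8.7) - (-5.3)*4.8 = -13.05 - (-25.44) = 12.39
Imag = 1.5*4.8 - (8.7)*(-5.3) = 7.2 + 46.11 = 53.31

12.3900 + 53.3100i


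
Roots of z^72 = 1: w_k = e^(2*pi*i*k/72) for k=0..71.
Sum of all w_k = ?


The sum of all 72th roots of unity is 0.
Geometric series: (1 - w^72)/(1 - w) = (1-1)/(1-w) = 0 since w^72 = 1, w ≠ 1.
Alternatively: coefficient of z^71 in z^72 - 1 is 0.

0


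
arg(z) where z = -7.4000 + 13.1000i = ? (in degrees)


Re = -7.4, Im = 13.1
arg = atan2(13.1, -7.4) = 119.4615 degrees

arg(z) = 119.4615 degrees


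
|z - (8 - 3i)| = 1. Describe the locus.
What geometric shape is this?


|z - z0| = r is a circle with center z0 and radius r.
Center = (8, -3), radius = 1

Circle with center (8, -3) and radius 1


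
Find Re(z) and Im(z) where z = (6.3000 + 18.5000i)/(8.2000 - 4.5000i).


Multiply by conjugate: (6.3000 + 18.5000i)(8.2000 + 4.5000i) / (8.2^2 + (-4.5)^2)
Numerator real = 6.3*8.2 + 18.5*(-4.5) = -31.59
Numerator imag = 18.5*8.2 - 6.3*(-4.5) = 180.05
Denominator = 87.49
Re(z) = -31.59/87.49 = -0.3611
Im(z) = 180.05/87.49 = 2.0579

Re(z) = -0.3611, Im(z) = 2.0579


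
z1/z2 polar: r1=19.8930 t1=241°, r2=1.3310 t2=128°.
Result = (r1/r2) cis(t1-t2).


r = 19.8930 / 1.3310 = 14.9459
theta = 241° - 128° = 113° = 113° (mod 360)

14.9459 cis(113°)


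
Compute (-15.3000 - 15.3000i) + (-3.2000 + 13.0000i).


Real: -15.3 - 3.2 = -18.5
Imag: -15.3 + 13 = -2.3

-18.5000 - 2.3000i


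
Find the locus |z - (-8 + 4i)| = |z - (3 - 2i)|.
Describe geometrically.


Equal distances means the locus is the perpendicular bisector of z1 and z2.
Midpoint = ((-8+3)/2, (4+(-2))/2) = (-2.5000, 1.0000)

Perpendicular bisector through (-2.5000, 1.0000)


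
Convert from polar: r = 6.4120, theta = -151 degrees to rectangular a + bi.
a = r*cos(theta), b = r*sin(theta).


a = 6.4120*cos(-151°) = 6.4120*(-0.87462) = -5.6081
b = 6.4120*sin(-151°) = 6.4120*(-0.48481) = -3.1086

-5.6081 - 3.1086i


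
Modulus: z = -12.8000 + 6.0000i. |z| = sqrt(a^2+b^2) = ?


|z| = sqrt((-12.8)^2 + 6^2) = sqrt(163.84 + 36) = sqrt(199.84) = 14.1365

|z| = 14.1365


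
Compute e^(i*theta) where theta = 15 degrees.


cos(15°) = 0.9659
sin(15°) = 0.2588

e^(i*15°) = 0.9659 + 0.2588i


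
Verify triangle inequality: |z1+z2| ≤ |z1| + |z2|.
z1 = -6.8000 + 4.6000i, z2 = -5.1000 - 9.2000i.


|z1| = sqrt((-6.8)^2 + 4.6^2) = sqrt(67.4) = 8.2098
|z2| = sqrt((-5.1)^2 + (-9.2)^2) = sqrt(110.65) = 10.5190
z1+z2 = -11.9000 - 4.6000i
|z1+z2| = sqrt(162.77) = 12.7581
|z1|+|z2| = 8.2098 + 10.5190 = 18.7288

|z1+z2| = 12.7581 ≤ |z1|+|z2| = 18.7288 (verified)


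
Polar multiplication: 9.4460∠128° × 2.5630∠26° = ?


r = 9.4460 * 2.5630 = 24.2101
theta = 128° + 26° = 154° = 154° (mod 360)

24.2101 cis(154°)


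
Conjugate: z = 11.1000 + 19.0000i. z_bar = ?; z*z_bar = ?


z_bar = 11.1000 - 19.0000i
z*z_bar = 11.1^2 + 19^2 = 123.21 + 361 = 484.21

z_bar = 11.1000 - 19.0000i, z*z_bar = 484.21


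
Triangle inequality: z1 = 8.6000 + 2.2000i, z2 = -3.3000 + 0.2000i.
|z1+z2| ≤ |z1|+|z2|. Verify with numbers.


|z1| = sqrt(8.6^2 + 2.2^2) = sqrt(78.8) = 8.8769
|z2| = sqrt((-3.3)^2 + 0.2^2) = sqrt(10.93) = 3.3061
z1+z2 = 5.3000 + 2.4000i
|z1+z2| = sqrt(33.85) = 5.8181
|z1|+|z2| = 8.8769 + 3.3061 = 12.1830

|z1+z2| = 5.8181 ≤ |z1|+|z2| = 12.1830 (verified)


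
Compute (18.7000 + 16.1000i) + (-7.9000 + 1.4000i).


Real: 18.7 - 7.9 = 10.8
Imag: 16.1 + 1.4 = 17.5

10.8000 + 17.5000i


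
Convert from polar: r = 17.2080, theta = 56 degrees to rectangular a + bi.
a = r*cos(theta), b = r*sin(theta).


a = 17.2080*cos(56°) = 17.2080*0.559193 = 9.6226
b = 17.2080*sin(56°) = 17.2080*0.82904 = 14.2661

9.6226 + 14.2661i


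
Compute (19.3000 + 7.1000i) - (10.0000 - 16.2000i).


Real: 19.3 - 10 = 9.3
Imag: 7.1 + 16.2 = 23.3

9.3000 + 23.3000i


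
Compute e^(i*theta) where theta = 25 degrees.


cos(25°) = 0.9063
sin(25°) = 0.4226

e^(i*25°) = 0.9063 + 0.4226i


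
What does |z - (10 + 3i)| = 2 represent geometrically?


|z - z0| = r is a circle with center z0 and radius r.
Center = (10, 3), radius = 2

Circle with center (10, 3) and radius 2


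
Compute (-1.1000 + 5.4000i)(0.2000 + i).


Real = -1.1*0.2 - 5.4*1 = -0.22 - 5.4 = -5.62
Imag = -1.1*1 + 0.2*5.4 = -1.1 + 1.08 = -0.02

-5.6200 - 0.0200i


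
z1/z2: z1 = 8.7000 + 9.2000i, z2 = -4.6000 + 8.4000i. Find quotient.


Conjugate of z2 = -4.6000 - 8.4000i
Numerator: (8.7000 + 9.2000i)(-4.6000 - 8.4000i) = 37.2600 - 115.4000i
Denominator: (-4.6)^2 + 8.4^2 = 91.72
Result = (37.2600 - 115.4000i)/91.72

0.4062 - 1.2582i


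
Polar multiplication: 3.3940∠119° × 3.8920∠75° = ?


r = 3.3940 * 3.8920 = 13.2094
theta = 119° + 75° = 194° = 194° (mod 360)

13.2094 cis(194°)


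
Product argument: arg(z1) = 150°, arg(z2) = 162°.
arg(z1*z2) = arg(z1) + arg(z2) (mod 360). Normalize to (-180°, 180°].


arg(z1*z2) = 150° + 162° = 312°
Normalized to (-180°, 180°]: -48°

-48°


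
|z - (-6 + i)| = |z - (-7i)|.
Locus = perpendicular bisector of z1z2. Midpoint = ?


Equal distances means the locus is the perpendicular bisector of z1 and z2.
Midpoint = ((-6+0)/2, (1+(-7))/2) = (-3.0000, -3.0000)

Perpendicular bisector through (-3.0000, -3.0000)


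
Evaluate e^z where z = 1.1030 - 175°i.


e^1.1030 = 3.0132
cos(-175°) = -0.9962
sin(-175°) = -0.08716
Real = 3.0132*(-0.9962) = -3.0017
Imag = 3.0132*(-0.08716) = -0.2626

-3.0017 - 0.2626i


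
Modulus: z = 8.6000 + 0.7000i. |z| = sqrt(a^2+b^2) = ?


|z| = sqrt(8.6^2 + 0.7^2) = sqrt(73.96 + 0.49) = sqrt(74.45) = 8.6284

|z| = 8.6284


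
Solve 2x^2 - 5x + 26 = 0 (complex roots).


disc = (-5)^2 - 4*2*26 = 25 - 208 = -183
sqrt(|disc|) = sqrt(183) = 13.5277
Real part = 5/(2*2) = 1.2500
Imag part = 13.5277/(2*2) = 3.3819

1.2500 ± 3.3819i


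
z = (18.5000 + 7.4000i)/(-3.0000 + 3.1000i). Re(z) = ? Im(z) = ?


Multiply by conjugate: (18.5000 + 7.4000i)(-3.0000 - 3.1000i) / ((-3)^2 + 3.1^2)
Numerator real = 18.5*(-3) + 7.4*3.1 = -32.56
Numerator imag = 7.4*(-3) - 18.5*3.1 = -79.55
Denominator = 18.61
Re(z) = -32.56/18.61 = -1.7496
Im(z) = -79.55/18.61 = -4.2746

Re(z) = -1.7496, Im(z) = -4.2746


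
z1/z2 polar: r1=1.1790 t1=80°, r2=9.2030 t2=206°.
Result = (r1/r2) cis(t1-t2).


r = 1.1790 / 9.2030 = 0.1281
theta = 80° - 206° = -126° = 234° (mod 360)

0.1281 cis(234°)


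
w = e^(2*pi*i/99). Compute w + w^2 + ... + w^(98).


With w = e^(2*pi*i/99), all 99 of the 99th roots of unity w^0 = 1, w, ..., w^(98) sum to 0: 1 + w + ... + w^(98) = (1 - w^99)/(1 - w) = 0 since w^99 = 1, w ≠ 1.
Removing the root 1: w + w^2 + ... + w^(98) = 0 - 1 = -1

Sum = -1


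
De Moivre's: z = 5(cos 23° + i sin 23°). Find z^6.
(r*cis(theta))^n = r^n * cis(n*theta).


r^6 = 5^6 = 15625
n*theta = 6*23° = 138° = 138° (mod 360)
a = 15625*cos(138°) = -11611.6379
b = 15625*sin(138°) = 10455.1657

15625 cis(138°) = -11611.6379 + 10455.1657i


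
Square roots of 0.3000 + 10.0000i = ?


|z| = sqrt(0.09+100) = 10.0045
sqrt((|z|+a)/2) = sqrt((10.0045+0.3)/2) = sqrt(5.1522) = 2.2699
sqrt((|z|-a)/2) = sqrt((10.0045-0.3)/2) = sqrt(4.8522) = 2.2028

±(2.2699 + 2.2028i) i.e. 2.2699 + 2.2028i and -2.2699 - 2.2028i


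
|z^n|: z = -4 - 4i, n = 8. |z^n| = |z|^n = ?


|z| = sqrt(16+16) = sqrt(32) = 5.6569
|z^8| = |z|^8 = (sqrt(32))^8 = 32^4 = 1048576

|z^8| = 1048576


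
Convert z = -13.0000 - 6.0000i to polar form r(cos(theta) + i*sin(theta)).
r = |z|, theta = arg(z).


r = sqrt(169+36) = sqrt(205) = 14.3178
theta = atan2(-6, -13) = -155.2249 degrees

r = 14.3178, theta = -155.2249 degrees


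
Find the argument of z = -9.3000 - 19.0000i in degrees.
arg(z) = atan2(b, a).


Re = -9.3, Im = -19
arg = atan2(-19, -9.3) = -116.0805 degrees

arg(z) = -116.0805 degrees


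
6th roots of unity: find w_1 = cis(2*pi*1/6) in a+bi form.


Angle = 360*1/6 = 60°
a = cos(60°) = 0.5000
b = sin(60°) = 0.8660

0.5000 + 0.8660i


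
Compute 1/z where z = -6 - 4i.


|z|^2 = 36+16 = 52
1/z = (-6 + 4i)/52

1/z = -0.1154 + 0.0769i


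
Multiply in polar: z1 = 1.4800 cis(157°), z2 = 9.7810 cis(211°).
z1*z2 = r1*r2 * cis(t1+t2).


r = 1.4800 * 9.7810 = 14.4759
theta = 157° + 211° = 368° = 8° (mod 360)

14.4759 cis(8°)


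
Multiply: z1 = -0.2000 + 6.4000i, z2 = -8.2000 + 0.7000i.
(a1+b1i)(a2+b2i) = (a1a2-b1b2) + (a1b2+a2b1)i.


Real = -0.2*(-8.2) - 6.4*0.7 = 1.64 - 4.48 = -2.84
Imag = -0.2*0.7 - (8.2)*6.4 = -0.14 - (52.48) = -52.62

-2.8400 - 52.6200i


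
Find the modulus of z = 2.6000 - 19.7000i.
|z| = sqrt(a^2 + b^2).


|z| = sqrt(2.6^2 + (-19.7)^2) = sqrt(6.76 + 388.09) = sqrt(394.85) = 19.8708

|z| = 19.8708


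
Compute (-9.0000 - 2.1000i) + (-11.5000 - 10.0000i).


Real: -9 - 11.5 = -20.5
Imag: -2.1 - 10 = -12.1

-20.5000 - 12.1000i


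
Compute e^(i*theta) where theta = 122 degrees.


cos(122°) = -0.5299
sin(122°) = 0.8480

e^(i*122°) = -0.5299 + 0.8480i


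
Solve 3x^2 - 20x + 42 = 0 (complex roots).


disc = (-20)^2 - 4*3*42 = 400 - 504 = -104
sqrt(|disc|) = sqrt(104) = 10.1980
Real part = 20/(2*3) = 3.3333
Imag part = 10.1980/(2*3) = 1.6997

3.3333 ± 1.6997i


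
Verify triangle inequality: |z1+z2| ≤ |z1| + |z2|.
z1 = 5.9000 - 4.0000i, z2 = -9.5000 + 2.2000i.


|z1| = sqrt(5.9^2 + (-4)^2) = sqrt(50.81) = 7.1281
|z2| = sqrt((-9.5)^2 + 2.2^2) = sqrt(95.09) = 9.7514
z1+z2 = -3.6000 - 1.8000i
|z1+z2| = sqrt(16.2) = 4.0249
|z1|+|z2| = 7.1281 + 9.7514 = 16.8795

|z1+z2| = 4.0249 ≤ |z1|+|z2| = 16.8795 (verified)


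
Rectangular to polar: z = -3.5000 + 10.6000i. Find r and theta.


r = sqrt(12.25+112.36) = sqrt(124.61) = 11.1629
theta = atan2(10.6, -3.5) = 108.2726 degrees

r = 11.1629, theta = 108.2726 degrees


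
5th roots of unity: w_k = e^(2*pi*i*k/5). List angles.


The 5th roots of unity are cis(360k/5°) for k=0..4
Angle step = 360/5 = 72°
Primitive root: cis(72°)
Primitive root = 0.3090 + 0.9511i

5 roots at angles: 0°, 72°, 144°, 216°, 288°


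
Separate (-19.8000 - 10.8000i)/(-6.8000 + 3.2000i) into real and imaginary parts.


Multiply by conjugate: (-19.8000 - 10.8000i)(-6.8000 - 3.2000i) / ((-6.8)^2 + 3.2^2)
Numerator real = -19.8*(-6.8) - (10.8)*3.2 = 100.08
Numerator imag = -10.8*(-6.8) - (-19.8)*3.2 = 136.8
Denominator = 56.48
Re(z) = 100.08/56.48 = 1.7720
Im(z) = 136.8/56.48 = 2.4221

Re(z) = 1.7720, Im(z) = 2.4221


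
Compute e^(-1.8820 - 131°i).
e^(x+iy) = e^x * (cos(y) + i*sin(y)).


e^-1.8820 = 0.1523
cos(-131°) = -0.6561
sin(-131°) = -0.7547
Real = 0.1523*(-0.6561) = -0.0999
Imag = 0.1523*(-0.7547) = -0.1149

-0.0999 - 0.1149i


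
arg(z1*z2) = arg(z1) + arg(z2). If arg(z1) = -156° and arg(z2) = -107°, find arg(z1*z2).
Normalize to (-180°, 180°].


arg(z1*z2) = -156° - 107° = -263°
Normalized to (-180°, 180°]: 97°

97°


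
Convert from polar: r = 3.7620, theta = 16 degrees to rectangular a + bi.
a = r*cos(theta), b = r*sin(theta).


a = 3.7620*cos(16°) = 3.7620*0.96126 = 3.6163
b = 3.7620*sin(16°) = 3.7620*0.275637 = 1.0369

3.6163 + 1.0369i


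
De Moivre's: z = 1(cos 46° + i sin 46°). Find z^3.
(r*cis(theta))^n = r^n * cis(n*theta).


r^3 = 1^3 = 1
n*theta = 3*46° = 138° = 138° (mod 360)
a = 1*cos(138°) = -0.7431
b = 1*sin(138°) = 0.6691

1 cis(138°) = -0.7431 + 0.6691i


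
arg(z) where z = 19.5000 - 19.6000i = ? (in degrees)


Re = 19.5, Im = -19.6
arg = atan2(-19.6, 19.5) = -45.1465 degrees

arg(z) = -45.1465 degrees


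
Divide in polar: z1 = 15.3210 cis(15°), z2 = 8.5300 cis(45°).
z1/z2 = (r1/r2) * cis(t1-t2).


r = 15.3210 / 8.5300 = 1.7961
theta = 15° - 45° = -30° = 330° (mod 360)

1.7961 cis(330°)


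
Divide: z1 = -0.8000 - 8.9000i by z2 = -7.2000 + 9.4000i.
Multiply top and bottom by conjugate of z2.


Conjugate of z2 = -7.2000 - 9.4000i
Numerator: (-0.8000 - 8.9000i)(-7.2000 - 9.4000i) = -77.9000 + 71.6000i
Denominator: (-7.2)^2 + 9.4^2 = 140.2
Result = (-77.9000 + 71.6000i)/140.2

-0.5556 + 0.5107i


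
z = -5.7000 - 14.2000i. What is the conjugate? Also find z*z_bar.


z_bar = -5.7000 + 14.2000i
z*z_bar = (-5.7)^2 + (-14.2)^2 = 32.49 + 201.64 = 234.13

z_bar = -5.7000 + 14.2000i, z*z_bar = 234.13


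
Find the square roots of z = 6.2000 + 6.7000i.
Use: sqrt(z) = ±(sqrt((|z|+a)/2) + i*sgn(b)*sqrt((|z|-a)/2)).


|z| = sqrt(38.44+44.89) = 9.1285
sqrt((|z|+a)/2) = sqrt((9.1285+6.2)/2) = sqrt(7.6643) = 2.7684
sqrt((|z|-a)/2) = sqrt((9.1285-6.2)/2) = sqrt(1.4643) = 1.2101

±(2.7684 + 1.2101i) i.e. 2.7684 + 1.2101i and -2.7684 - 1.2101i


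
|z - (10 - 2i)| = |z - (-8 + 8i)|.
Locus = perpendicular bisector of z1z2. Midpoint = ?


Equal distances means the locus is the perpendicular bisector of z1 and z2.
Midpoint = ((10+(-8))/2, (-2+8)/2) = (1.0000, 3.0000)

Perpendicular bisector through (1.0000, 3.0000)


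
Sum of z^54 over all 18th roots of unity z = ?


The roots are w_k = w^k with w = e^(2*pi*i/18), and (w^k)^54 = (w^54)^k.
So S = 1 + u + u^2 + ... + u^(17) with u = w^54.
54 = 3*18 + 0, so 54 is a multiple of 18 and u = (w^18)^3 = 1.
Every one of the 18 terms equals 1: S = 18

S = 18


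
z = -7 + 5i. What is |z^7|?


|z| = sqrt(49+25) = sqrt(74) = 8.6023
|z^7| = |z|^7 = (sqrt(74))^7 = 74^3 * sqrt(74) = 405224*sqrt(74)

|z^7| = 405224*sqrt(74) ≈ 3485868.6540


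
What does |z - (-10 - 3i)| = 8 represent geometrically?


|z - z0| = r is a circle with center z0 and radius r.
Center = (-10, -3), radius = 8

Circle with center (-10, -3) and radius 8


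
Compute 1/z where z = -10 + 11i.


|z|^2 = 100+121 = 221
1/z = (-10 - 11i)/221

1/z = -0.0452 - 0.0498i


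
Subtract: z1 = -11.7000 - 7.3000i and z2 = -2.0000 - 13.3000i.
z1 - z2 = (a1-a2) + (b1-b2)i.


Real: -11.7 + 2 = -9.7
Imag: -7.3 + 13.3 = 6

-9.7000 + 6.0000i


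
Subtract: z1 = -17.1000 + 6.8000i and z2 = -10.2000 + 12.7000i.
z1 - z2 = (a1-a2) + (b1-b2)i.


Real: -17.1 + 10.2 = -6.9
Imag: 6.8 - 12.7 = -5.9

-6.9000 - 5.9000i


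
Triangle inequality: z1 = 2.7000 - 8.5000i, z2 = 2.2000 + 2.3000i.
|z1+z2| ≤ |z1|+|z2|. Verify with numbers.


|z1| = sqrt(2.7^2 + (-8.5)^2) = sqrt(79.54) = 8.9185
|z2| = sqrt(2.2^2 + 2.3^2) = sqrt(10.13) = 3.1828
z1+z2 = 4.9000 - 6.2000i
|z1+z2| = sqrt(62.45) = 7.9025
|z1|+|z2| = 8.9185 + 3.1828 = 12.1013

|z1+z2| = 7.9025 ≤ |z1|+|z2| = 12.1013 (verified)


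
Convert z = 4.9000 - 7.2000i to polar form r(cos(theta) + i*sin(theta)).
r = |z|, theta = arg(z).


r = sqrt(24.01+51.84) = sqrt(75.85) = 8.7092
theta = atan2(-7.2, 4.9) = -55.7625 degrees

r = 8.7092, theta = -55.7625 degrees


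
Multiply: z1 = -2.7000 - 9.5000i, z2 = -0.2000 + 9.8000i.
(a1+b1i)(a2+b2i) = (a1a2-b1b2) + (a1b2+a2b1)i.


Real = -2.7*(-0.2) - (-9.5)*9.8 = 0.54 - (-93.1) = 93.64
Imag = -2.7*9.8 - (0.2)*(-9.5) = -26.46 + 1.9 = -24.56

93.6400 - 24.5600i


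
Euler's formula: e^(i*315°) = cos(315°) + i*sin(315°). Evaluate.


cos(315°) = 0.7071
sin(315°) = -0.7071

e^(i*315°) = 0.7071 - 0.7071i


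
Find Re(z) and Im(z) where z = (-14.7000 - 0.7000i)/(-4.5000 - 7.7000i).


Multiply by conjugate: (-14.7000 - 0.7000i)(-4.5000 + 7.7000i) / ((-4.5)^2 + (-7.7)^2)
Numerator real = -14.7*(-4.5) - (0.7)*(-7.7) = 71.54
Numerator imag = -0.7*(-4.5) - (-14.7)*(-7.7) = -110.04
Denominator = 79.54
Re(z) = 71.54/79.54 = 0.8994
Im(z) = -110.04/79.54 = -1.3835

Re(z) = 0.8994, Im(z) = -1.3835
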